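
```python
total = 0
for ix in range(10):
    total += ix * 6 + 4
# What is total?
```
Trace:
  total=0
  total=4, ix=0
  total=14, ix=1
  total=30, ix=2
  total=52, ix=3
  total=80, ix=4
  total=114, ix=5
  total=154, ix=6
  total=200, ix=7
  total=252, ix=8
  total=310, ix=9

Final answer: 310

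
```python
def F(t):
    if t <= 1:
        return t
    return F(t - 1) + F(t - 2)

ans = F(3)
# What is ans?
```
Call trace:
F(t=3)
  F(t=2)
    F(t=1)
    -> return 1
    F(t=0)
    -> return 0
  -> return 1
  F(t=1)
  -> return 1
-> return 2

Final answer: 2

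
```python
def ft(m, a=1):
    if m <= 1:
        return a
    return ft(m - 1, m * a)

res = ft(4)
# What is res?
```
Call trace:
ft(m=4, a=1)
  ft(m=3, a=4)
    ft(m=2, a=12)
      ft(m=1, a=24)
      -> return 24
    -> return 24
  -> return 24
-> return 24

Final answer: 24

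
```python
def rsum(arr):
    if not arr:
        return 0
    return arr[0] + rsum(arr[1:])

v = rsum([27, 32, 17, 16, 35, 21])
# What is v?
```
Call trace:
rsum(arr=[27, 32, 17, 16, 35, 21])
  rsum(arr=[32, 17, 16, 35, 21])
    rsum(arr=[17, 16, 35, 21])
      rsum(arr=[16, 35, 21])
        rsum(arr=[35, 21])
          rsum(arr=[21])
            rsum(arr=[])
            -> return 0
          -> return 21
        -> return 56
      -> return 72
    -> return 89
  -> return 121
-> return 148

Final answer: 148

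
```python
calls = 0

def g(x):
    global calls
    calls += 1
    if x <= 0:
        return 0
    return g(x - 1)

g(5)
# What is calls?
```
Call trace:
g(x=5)
  g(x=4)
    g(x=3)
      g(x=2)
        g(x=1)
          g(x=0)
          -> return 0
        -> return 0
      -> return 0
    -> return 0
  -> return 0
-> return 0

calls is incremented once per call. g is entered once for each x = 5, 4, 3, 2, 1, 0 (the x <= 0 call returns without recursing), i.e. 5 + 1 calls.
calls = 6

Final answer: 6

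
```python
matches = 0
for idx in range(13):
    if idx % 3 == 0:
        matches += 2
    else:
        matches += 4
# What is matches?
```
Trace:
  matches=0
  matches=2, idx=0
  matches=6, idx=1
  matches=10, idx=2
  matches=12, idx=3
  matches=16, idx=4
  matches=20, idx=5
  matches=22, idx=6
  matches=26, idx=7
  matches=30, idx=8
  matches=32, idx=9
  matches=36, idx=10
  matches=40, idx=11
  matches=42, idx=12

Final answer: 42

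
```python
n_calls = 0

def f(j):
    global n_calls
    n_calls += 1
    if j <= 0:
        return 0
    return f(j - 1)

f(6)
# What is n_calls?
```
Call trace:
f(j=6)
  f(j=5)
    f(j=4)
      f(j=3)
        f(j=2)
          f(j=1)
            f(j=0)
            -> return 0
          -> return 0
        -> return 0
      -> return 0
    -> return 0
  -> return 0
-> return 0

n_calls is incremented once per call. f is entered once for each j = 6, 5, 4, 3, 2, 1, 0 (the j <= 0 call returns without recursing), i.e. 6 + 1 calls.
n_calls = 7

Final answer: 7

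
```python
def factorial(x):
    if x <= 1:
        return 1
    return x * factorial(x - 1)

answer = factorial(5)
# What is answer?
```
Call trace:
factorial(x=5)
  factorial(x=4)
    factorial(x=3)
      factorial(x=2)
        factorial(x=1)
        -> return 1
      -> return 2
    -> return 6
  -> return 24
-> return 120

Final answer: 120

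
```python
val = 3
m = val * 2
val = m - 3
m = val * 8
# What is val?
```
Trace:
  val=3
  val=3, m=6
  val=3, m=6
  val=3, m=24

Final answer: 3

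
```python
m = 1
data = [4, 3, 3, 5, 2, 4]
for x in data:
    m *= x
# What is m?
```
Trace:
  m=1
  m=4, x=4
  m=12, x=3
  m=36, x=3
  m=180, x=5
  m=360, x=2
  m=1440, x=4

Final answer: 1440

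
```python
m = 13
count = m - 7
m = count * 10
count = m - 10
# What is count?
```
Trace:
  m=13
  m=13, count=6
  m=60, count=6
  m=60, count=50

Final answer: 50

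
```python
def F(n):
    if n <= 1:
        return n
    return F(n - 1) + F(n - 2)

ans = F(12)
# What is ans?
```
Call trace (a repeated sub-call is expanded the first time; later identical calls just restate its return value):
F(n=12)
  F(n=11)
    F(n=10)
      F(n=9)
        F(n=8)
          F(n=7)
            F(n=6)
              F(n=5)
                F(n=4)
                  F(n=3)
                    F(n=2)
                      F(n=1)
                      -> return 1
                      F(n=0)
                      -> return 0
                    -> return 1
                    F(n=1)
                    -> return 1
                  -> return 2
                  F(n=2) -> return 1  (same call as traced above)
                -> return 3
                F(n=3) -> return 2  (same call as traced above)
              -> return 5
              F(n=4) -> return 3  (same call as traced above)
            -> return 8
            F(n=5) -> return 5  (same call as traced above)
          -> return 13
          F(n=6) -> return 8  (same call as traced above)
        -> return 21
        F(n=7) -> return 13  (same call as traced above)
      -> return 34
      F(n=8) -> return 21  (same call as traced above)
    -> return 55
    F(n=9) -> return 34  (same call as traced above)
  -> return 89
  F(n=10) -> return 55  (same call as traced above)
-> return 144

Final answer: 144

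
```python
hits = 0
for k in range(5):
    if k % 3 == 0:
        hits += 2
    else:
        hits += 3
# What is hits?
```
Trace:
  hits=0
  hits=2, k=0
  hits=5, k=1
  hits=8, k=2
  hits=10, k=3
  hits=13, k=4

Final answer: 13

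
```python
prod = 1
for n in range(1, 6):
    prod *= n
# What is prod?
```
Trace:
  prod=1
  prod=1, n=1
  prod=2, n=2
  prod=6, n=3
  prod=24, n=4
  prod=120, n=5

Final answer: 120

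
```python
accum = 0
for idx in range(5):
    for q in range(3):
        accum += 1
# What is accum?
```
Trace:
  accum=0
  accum=1, idx=0, q=0
  accum=2, idx=0, q=1
  accum=3, idx=0, q=2
  accum=4, idx=1, q=0
  accum=5, idx=1, q=1
  accum=6, idx=1, q=2
  accum=7, idx=2, q=0
  accum=8, idx=2, q=1
  accum=9, idx=2, q=2
  accum=10, idx=3, q=0
  accum=11, idx=3, q=1
  accum=12, idx=3, q=2
  accum=13, idx=4, q=0
  accum=14, idx=4, q=1
  accum=15, idx=4, q=2

Final answer: 15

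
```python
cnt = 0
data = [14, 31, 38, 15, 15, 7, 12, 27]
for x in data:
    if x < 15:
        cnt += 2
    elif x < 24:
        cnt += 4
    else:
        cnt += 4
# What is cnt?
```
Trace:
  cnt=0
  cnt=2, x=14
  cnt=6, x=31
  cnt=10, x=38
  cnt=14, x=15
  cnt=18, x=15
  cnt=20, x=7
  cnt=22, x=12
  cnt=26, x=27

Final answer: 26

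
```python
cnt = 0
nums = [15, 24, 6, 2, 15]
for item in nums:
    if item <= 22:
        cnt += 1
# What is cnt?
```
Trace:
  cnt=0
  cnt=1, item=15
  cnt=1, item=24
  cnt=2, item=6
  cnt=3, item=2
  cnt=4, item=15

Final answer: 4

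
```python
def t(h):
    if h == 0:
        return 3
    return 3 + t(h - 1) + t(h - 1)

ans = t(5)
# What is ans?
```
Call trace (a repeated sub-call is expanded the first time; later identical calls just restate its return value):
t(h=5)
  t(h=4)
    t(h=3)
      t(h=2)
        t(h=1)
          t(h=0)
          -> return 3
          t(h=0)
          -> return 3
        -> return 9
        t(h=1) -> return 9  (same call as traced above)
      -> return 21
      t(h=2) -> return 21  (same call as traced above)
    -> return 45
    t(h=3) -> return 45  (same call as traced above)
  -> return 93
  t(h=4) -> return 93  (same call as traced above)
-> return 189

Final answer: 189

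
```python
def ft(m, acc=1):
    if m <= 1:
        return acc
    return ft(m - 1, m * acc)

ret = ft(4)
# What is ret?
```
Call trace:
ft(m=4, acc=1)
  ft(m=3, acc=4)
    ft(m=2, acc=12)
      ft(m=1, acc=24)
      -> return 24
    -> return 24
  -> return 24
-> return 24

Final answer: 24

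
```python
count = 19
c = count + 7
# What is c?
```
Trace:
  count=19
  count=19, c=26

Final answer: 26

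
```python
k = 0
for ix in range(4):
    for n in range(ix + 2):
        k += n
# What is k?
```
Trace:
  k=0
  k=0, ix=0, n=0
  k=1, ix=0, n=1
  k=1, ix=1, n=0
  k=2, ix=1, n=1
  k=4, ix=1, n=2
  k=4, ix=2, n=0
  k=5, ix=2, n=1
  k=7, ix=2, n=2
  k=10, ix=2, n=3
  k=10, ix=3, n=0
  k=11, ix=3, n=1
  k=13, ix=3, n=2
  k=16, ix=3, n=3
  k=20, ix=3, n=4

Final answer: 20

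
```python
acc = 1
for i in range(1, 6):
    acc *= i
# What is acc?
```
Trace:
  acc=1
  acc=1, i=1
  acc=2, i=2
  acc=6, i=3
  acc=24, i=4
  acc=120, i=5

Final answer: 120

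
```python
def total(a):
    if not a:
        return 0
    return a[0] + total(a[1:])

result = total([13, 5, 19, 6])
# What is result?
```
Call trace:
total(a=[13, 5, 19, 6])
  total(a=[5, 19, 6])
    total(a=[19, 6])
      total(a=[6])
        total(a=[])
        -> return 0
      -> return 6
    -> return 25
  -> return 30
-> return 43

Final answer: 43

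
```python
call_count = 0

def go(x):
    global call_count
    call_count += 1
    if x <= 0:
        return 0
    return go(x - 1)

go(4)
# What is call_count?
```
Call trace:
go(x=4)
  go(x=3)
    go(x=2)
      go(x=1)
        go(x=0)
        -> return 0
      -> return 0
    -> return 0
  -> return 0
-> return 0

call_count is incremented once per call. go is entered once for each x = 4, 3, 2, 1, 0 (the x <= 0 call returns without recursing), i.e. 4 + 1 calls.
call_count = 5

Final answer: 5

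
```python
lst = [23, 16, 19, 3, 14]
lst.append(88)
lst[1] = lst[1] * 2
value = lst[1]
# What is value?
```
Trace:
  lst=[23, 16, 19, 3, 14]
  lst=[23, 16, 19, 3, 14, 88]
  lst=[23, 32, 19, 3, 14, 88]
  lst=[23, 32, 19, 3, 14, 88], value=32

Final answer: 32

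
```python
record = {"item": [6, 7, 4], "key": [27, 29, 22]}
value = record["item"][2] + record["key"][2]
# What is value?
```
Trace:
  record={'item': [6, 7, 4], 'key': [27, 29, 22]}
  record={'item': [6, 7, 4], 'key': [27, 29, 22]}, value=26

Final answer: 26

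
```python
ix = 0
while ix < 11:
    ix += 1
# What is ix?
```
Trace:
  ix=0
  ix=1
  ix=2
  ix=3
  ix=4
  ix=5
  ix=6
  ix=7
  ix=8
  ix=9
  ix=10
  ix=11

Final answer: 11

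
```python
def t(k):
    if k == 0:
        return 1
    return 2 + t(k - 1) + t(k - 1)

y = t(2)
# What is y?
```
Call trace (a repeated sub-call is expanded the first time; later identical calls just restate its return value):
t(k=2)
  t(k=1)
    t(k=0)
    -> return 1
    t(k=0)
    -> return 1
  -> return 4
  t(k=1) -> return 4  (same call as traced above)
-> return 10

Final answer: 10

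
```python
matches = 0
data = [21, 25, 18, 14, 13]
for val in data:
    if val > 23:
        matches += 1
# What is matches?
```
Trace:
  matches=0
  matches=0, val=21
  matches=1, val=25
  matches=1, val=18
  matches=1, val=14
  matches=1, val=13

Final answer: 1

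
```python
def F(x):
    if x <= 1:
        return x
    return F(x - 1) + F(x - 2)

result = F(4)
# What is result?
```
Call trace (a repeated sub-call is expanded the first time; later identical calls just restate its return value):
F(x=4)
  F(x=3)
    F(x=2)
      F(x=1)
      -> return 1
      F(x=0)
      -> return 0
    -> return 1
    F(x=1)
    -> return 1
  -> return 2
  F(x=2) -> return 1  (same call as traced above)
-> return 3

Final answer: 3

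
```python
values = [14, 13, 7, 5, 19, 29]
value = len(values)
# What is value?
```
Trace:
  values=[14, 13, 7, 5, 19, 29]
  values=[14, 13, 7, 5, 19, 29], value=6

Final answer: 6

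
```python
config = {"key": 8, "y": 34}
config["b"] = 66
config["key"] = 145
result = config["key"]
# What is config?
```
Trace:
  config={'key': 8, 'y': 34}
  config={'key': 8, 'y': 34, 'b': 66}
  config={'key': 145, 'y': 34, 'b': 66}
  config={'key': 145, 'y': 34, 'b': 66}, result=145

Final answer: {'key': 145, 'y': 34, 'b': 66}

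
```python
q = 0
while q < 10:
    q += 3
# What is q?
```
Trace:
  q=0
  q=3
  q=6
  q=9
  q=12

Final answer: 12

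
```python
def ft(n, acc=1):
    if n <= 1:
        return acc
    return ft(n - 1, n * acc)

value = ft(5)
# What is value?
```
Call trace:
ft(n=5, acc=1)
  ft(n=4, acc=5)
    ft(n=3, acc=20)
      ft(n=2, acc=60)
        ft(n=1, acc=120)
        -> return 120
      -> return 120
    -> return 120
  -> return 120
-> return 120

Final answer: 120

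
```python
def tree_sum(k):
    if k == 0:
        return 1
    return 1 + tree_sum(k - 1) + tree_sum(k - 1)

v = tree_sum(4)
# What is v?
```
Call trace (a repeated sub-call is expanded the first time; later identical calls just restate its return value):
tree_sum(k=4)
  tree_sum(k=3)
    tree_sum(k=2)
      tree_sum(k=1)
        tree_sum(k=0)
        -> return 1
        tree_sum(k=0)
        -> return 1
      -> return 3
      tree_sum(k=1) -> return 3  (same call as traced above)
    -> return 7
    tree_sum(k=2) -> return 7  (same call as traced above)
  -> return 15
  tree_sum(k=3) -> return 15  (same call as traced above)
-> return 31

Final answer: 31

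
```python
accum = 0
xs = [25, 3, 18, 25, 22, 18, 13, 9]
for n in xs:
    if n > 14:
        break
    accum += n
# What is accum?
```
Trace:
  accum=0
  accum=0, n=25

Final answer: 0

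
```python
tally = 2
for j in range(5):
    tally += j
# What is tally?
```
Trace:
  tally=2
  tally=2, j=0
  tally=3, j=1
  tally=5, j=2
  tally=8, j=3
  tally=12, j=4

Final answer: 12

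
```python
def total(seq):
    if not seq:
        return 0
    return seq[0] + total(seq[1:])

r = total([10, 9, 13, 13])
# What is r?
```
Call trace:
total(seq=[10, 9, 13, 13])
  total(seq=[9, 13, 13])
    total(seq=[13, 13])
      total(seq=[13])
        total(seq=[])
        -> return 0
      -> return 13
    -> return 26
  -> return 35
-> return 45

Final answer: 45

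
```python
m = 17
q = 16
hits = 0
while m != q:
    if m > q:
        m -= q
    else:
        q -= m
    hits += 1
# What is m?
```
Trace:
  m=17
  m=17, q=16
  m=17, q=16, hits=0
  m=1, q=16, hits=1
  m=1, q=15, hits=2
  m=1, q=14, hits=3
  m=1, q=13, hits=4
  m=1, q=12, hits=5
  m=1, q=11, hits=6
  m=1, q=10, hits=7
  m=1, q=9, hits=8
  m=1, q=8, hits=9
  m=1, q=7, hits=10
  m=1, q=6, hits=11
  m=1, q=5, hits=12
  m=1, q=4, hits=13
  m=1, q=3, hits=14
  m=1, q=2, hits=15
  m=1, q=1, hits=16

Final answer: 1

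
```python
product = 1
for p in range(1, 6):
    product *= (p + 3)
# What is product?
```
Trace:
  product=1
  product=4, p=1
  product=20, p=2
  product=120, p=3
  product=840, p=4
  product=6720, p=5

Final answer: 6720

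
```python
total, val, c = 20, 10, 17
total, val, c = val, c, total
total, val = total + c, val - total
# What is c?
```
Trace:
  total=20, val=10, c=17
  total=10, val=17, c=20
  total=30, val=7, c=20

Final answer: 20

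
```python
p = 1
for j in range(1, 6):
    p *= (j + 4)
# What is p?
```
Trace:
  p=1
  p=5, j=1
  p=30, j=2
  p=210, j=3
  p=1680, j=4
  p=15120, j=5

Final answer: 15120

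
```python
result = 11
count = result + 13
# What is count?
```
Trace:
  result=11
  result=11, count=24

Final answer: 24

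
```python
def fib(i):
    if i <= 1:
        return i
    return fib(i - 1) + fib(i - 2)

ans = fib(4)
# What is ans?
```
Call trace (a repeated sub-call is expanded the first time; later identical calls just restate its return value):
fib(i=4)
  fib(i=3)
    fib(i=2)
      fib(i=1)
      -> return 1
      fib(i=0)
      -> return 0
    -> return 1
    fib(i=1)
    -> return 1
  -> return 2
  fib(i=2) -> return 1  (same call as traced above)
-> return 3

Final answer: 3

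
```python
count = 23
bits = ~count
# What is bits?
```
Trace:
  count=23
  count=23, bits=-24

Final answer: -24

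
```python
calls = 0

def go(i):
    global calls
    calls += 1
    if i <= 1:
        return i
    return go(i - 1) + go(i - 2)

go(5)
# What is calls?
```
Call trace (a repeated sub-call is expanded the first time; later identical calls just restate its return value):
go(i=5)
  go(i=4)
    go(i=3)
      go(i=2)
        go(i=1)
        -> return 1
        go(i=0)
        -> return 0
      -> return 1
      go(i=1)
      -> return 1
    -> return 2
    go(i=2) -> return 1  (same call as traced above)
  -> return 3
  go(i=3) -> return 2  (same call as traced above)
-> return 5

calls is incremented once per call, so count the calls in each subtree. Let C(i) = number of calls made by go(i).
C(0) = C(1) = 1 (base case, no recursion); C(i) = 1 + C(i - 1) + C(i - 2) otherwise.
C(2) = 1 + C(1) + C(0) = 1 + 1 + 1 = 3
C(3) = 1 + C(2) + C(1) = 1 + 3 + 1 = 5
C(4) = 1 + C(3) + C(2) = 1 + 5 + 3 = 9
C(5) = 1 + C(4) + C(3) = 1 + 9 + 5 = 15
calls = C(5) = 15

Final answer: 15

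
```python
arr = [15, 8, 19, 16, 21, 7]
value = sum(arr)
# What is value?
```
Trace:
  arr=[15, 8, 19, 16, 21, 7]
  arr=[15, 8, 19, 16, 21, 7], value=86

Final answer: 86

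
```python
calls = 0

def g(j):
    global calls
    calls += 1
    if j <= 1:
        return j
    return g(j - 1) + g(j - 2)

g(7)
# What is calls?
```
Call trace (a repeated sub-call is expanded the first time; later identical calls just restate its return value):
g(j=7)
  g(j=6)
    g(j=5)
      g(j=4)
        g(j=3)
          g(j=2)
            g(j=1)
            -> return 1
            g(j=0)
            -> return 0
          -> return 1
          g(j=1)
          -> return 1
        -> return 2
        g(j=2) -> return 1  (same call as traced above)
      -> return 3
      g(j=3) -> return 2  (same call as traced above)
    -> return 5
    g(j=4) -> return 3  (same call as traced above)
  -> return 8
  g(j=5) -> return 5  (same call as traced above)
-> return 13

calls is incremented once per call, so count the calls in each subtree. Let C(j) = number of calls made by g(j).
C(0) = C(1) = 1 (base case, no recursion); C(j) = 1 + C(j - 1) + C(j - 2) otherwise.
C(2) = 1 + C(1) + C(0) = 1 + 1 + 1 = 3
C(3) = 1 + C(2) + C(1) = 1 + 3 + 1 = 5
C(4) = 1 + C(3) + C(2) = 1 + 5 + 3 = 9
C(5) = 1 + C(4) + C(3) = 1 + 9 + 5 = 15
C(6) = 1 + C(5) + C(4) = 1 + 15 + 9 = 25
C(7) = 1 + C(6) + C(5) = 1 + 25 + 15 = 41
calls = C(7) = 41

Final answer: 41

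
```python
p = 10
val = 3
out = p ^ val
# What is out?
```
Trace:
  p=10
  p=10, val=3
  p=10, val=3, out=9

Final answer: 9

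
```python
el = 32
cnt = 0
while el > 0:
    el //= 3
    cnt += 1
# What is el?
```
Trace:
  el=32
  el=32, cnt=0
  el=10, cnt=1
  el=3, cnt=2
  el=1, cnt=3
  el=0, cnt=4

Final answer: 0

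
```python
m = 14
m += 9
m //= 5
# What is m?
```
Trace:
  m=14
  m=23
  m=4

Final answer: 4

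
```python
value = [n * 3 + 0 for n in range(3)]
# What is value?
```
Trace:
  n=0
  n=1
  n=2
  value=[0, 3, 6]

Final answer: [0, 3, 6]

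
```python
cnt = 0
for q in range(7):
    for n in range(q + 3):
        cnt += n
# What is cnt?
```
Trace:
  cnt=0
  cnt=0, q=0, n=0
  cnt=1, q=0, n=1
  cnt=3, q=0, n=2
  cnt=3, q=1, n=0
  cnt=4, q=1, n=1
  cnt=6, q=1, n=2
  cnt=9, q=1, n=3
  cnt=9, q=2, n=0
  cnt=10, q=2, n=1
  cnt=12, q=2, n=2
  cnt=15, q=2, n=3
  cnt=19, q=2, n=4
  cnt=19, q=3, n=0
  cnt=20, q=3, n=1
  cnt=22, q=3, n=2
  cnt=25, q=3, n=3
  cnt=29, q=3, n=4
  cnt=34, q=3, n=5
  cnt=34, q=4, n=0
  cnt=35, q=4, n=1
  cnt=37, q=4, n=2
  cnt=40, q=4, n=3
  cnt=44, q=4, n=4
  cnt=49, q=4, n=5
  cnt=55, q=4, n=6
  cnt=55, q=5, n=0
  cnt=56, q=5, n=1
  cnt=58, q=5, n=2
  cnt=61, q=5, n=3
  cnt=65, q=5, n=4
  cnt=70, q=5, n=5
  cnt=76, q=5, n=6
  cnt=83, q=5, n=7
  cnt=83, q=6, n=0
  cnt=84, q=6, n=1
  cnt=86, q=6, n=2
  cnt=89, q=6, n=3
  cnt=93, q=6, n=4
  cnt=98, q=6, n=5
  cnt=104, q=6, n=6
  cnt=111, q=6, n=7
  cnt=119, q=6, n=8

Final answer: 119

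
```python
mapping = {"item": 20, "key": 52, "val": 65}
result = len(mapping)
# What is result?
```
Trace:
  mapping={'item': 20, 'key': 52, 'val': 65}
  mapping={'item': 20, 'key': 52, 'val': 65}, result=3

Final answer: 3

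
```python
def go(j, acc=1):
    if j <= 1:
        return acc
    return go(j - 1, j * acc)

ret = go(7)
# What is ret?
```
Call trace:
go(j=7, acc=1)
  go(j=6, acc=7)
    go(j=5, acc=42)
      go(j=4, acc=210)
        go(j=3, acc=840)
          go(j=2, acc=2520)
            go(j=1, acc=5040)
            -> return 5040
          -> return 5040
        -> return 5040
      -> return 5040
    -> return 5040
  -> return 5040
-> return 5040

Final answer: 5040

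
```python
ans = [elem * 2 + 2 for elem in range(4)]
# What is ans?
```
Trace:
  elem=0
  elem=1
  elem=2
  elem=3
  ans=[2, 4, 6, 8]

Final answer: [2, 4, 6, 8]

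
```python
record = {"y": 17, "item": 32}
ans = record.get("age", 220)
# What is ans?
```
Trace:
  record={'y': 17, 'item': 32}
  record={'y': 17, 'item': 32}, ans=220

Final answer: 220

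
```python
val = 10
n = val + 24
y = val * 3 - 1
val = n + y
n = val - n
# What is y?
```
Trace:
  val=10
  val=10, n=34
  val=10, n=34, y=29
  val=63, n=34, y=29
  val=63, n=29, y=29

Final answer: 29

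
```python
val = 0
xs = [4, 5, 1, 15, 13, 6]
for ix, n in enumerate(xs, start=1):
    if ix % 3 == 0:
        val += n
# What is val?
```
Trace:
  val=0
  val=0, ix=1, n=4
  val=0, ix=2, n=5
  val=1, ix=3, n=1
  val=1, ix=4, n=15
  val=1, ix=5, n=13
  val=7, ix=6, n=6

Final answer: 7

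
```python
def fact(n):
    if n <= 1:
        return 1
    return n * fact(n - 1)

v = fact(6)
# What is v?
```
Call trace:
fact(n=6)
  fact(n=5)
    fact(n=4)
      fact(n=3)
        fact(n=2)
          fact(n=1)
          -> return 1
        -> return 2
      -> return 6
    -> return 24
  -> return 120
-> return 720

Final answer: 720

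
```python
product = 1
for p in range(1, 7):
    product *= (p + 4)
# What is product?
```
Trace:
  product=1
  product=5, p=1
  product=30, p=2
  product=210, p=3
  product=1680, p=4
  product=15120, p=5
  product=151200, p=6

Final answer: 151200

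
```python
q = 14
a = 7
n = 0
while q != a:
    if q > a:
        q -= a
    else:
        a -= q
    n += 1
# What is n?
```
Trace:
  q=14
  q=14, a=7
  q=14, a=7, n=0
  q=7, a=7, n=1

Final answer: 1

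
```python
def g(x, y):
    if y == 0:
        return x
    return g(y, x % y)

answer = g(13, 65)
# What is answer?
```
Call trace:
g(x=13, y=65)
  g(x=65, y=13)
    g(x=13, y=0)
    -> return 13
  -> return 13
-> return 13

Final answer: 13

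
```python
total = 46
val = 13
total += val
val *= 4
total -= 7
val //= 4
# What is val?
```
Trace:
  total=46
  total=46, val=13
  total=59, val=13
  total=59, val=52
  total=52, val=52
  total=52, val=13

Final answer: 13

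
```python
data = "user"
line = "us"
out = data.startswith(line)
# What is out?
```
Trace:
  data='user'
  data='user', line='us'
  data='user', line='us', out=True

Final answer: True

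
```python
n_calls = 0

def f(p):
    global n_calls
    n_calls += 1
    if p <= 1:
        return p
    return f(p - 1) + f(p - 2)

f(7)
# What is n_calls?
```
Call trace (a repeated sub-call is expanded the first time; later identical calls just restate its return value):
f(p=7)
  f(p=6)
    f(p=5)
      f(p=4)
        f(p=3)
          f(p=2)
            f(p=1)
            -> return 1
            f(p=0)
            -> return 0
          -> return 1
          f(p=1)
          -> return 1
        -> return 2
        f(p=2) -> return 1  (same call as traced above)
      -> return 3
      f(p=3) -> return 2  (same call as traced above)
    -> return 5
    f(p=4) -> return 3  (same call as traced above)
  -> return 8
  f(p=5) -> return 5  (same call as traced above)
-> return 13

n_calls is incremented once per call, so count the calls in each subtree. Let C(p) = number of calls made by f(p).
C(0) = C(1) = 1 (base case, no recursion); C(p) = 1 + C(p - 1) + C(p - 2) otherwise.
C(2) = 1 + C(1) + C(0) = 1 + 1 + 1 = 3
C(3) = 1 + C(2) + C(1) = 1 + 3 + 1 = 5
C(4) = 1 + C(3) + C(2) = 1 + 5 + 3 = 9
C(5) = 1 + C(4) + C(3) = 1 + 9 + 5 = 15
C(6) = 1 + C(5) + C(4) = 1 + 15 + 9 = 25
C(7) = 1 + C(6) + C(5) = 1 + 25 + 15 = 41
n_calls = C(7) = 41

Final answer: 41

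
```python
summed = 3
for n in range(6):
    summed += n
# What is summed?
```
Trace:
  summed=3
  summed=3, n=0
  summed=4, n=1
  summed=6, n=2
  summed=9, n=3
  summed=13, n=4
  summed=18, n=5

Final answer: 18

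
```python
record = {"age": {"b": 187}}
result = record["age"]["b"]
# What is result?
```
Trace:
  record={'age': {'b': 187}}
  record={'age': {'b': 187}}, result=187

Final answer: 187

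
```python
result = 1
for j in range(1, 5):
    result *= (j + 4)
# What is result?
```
Trace:
  result=1
  result=5, j=1
  result=30, j=2
  result=210, j=3
  result=1680, j=4

Final answer: 1680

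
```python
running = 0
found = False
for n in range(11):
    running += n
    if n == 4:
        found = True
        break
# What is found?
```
Trace:
  running=0
  running=0, found=False
  running=0, found=False, n=0
  running=1, found=False, n=1
  running=3, found=False, n=2
  running=6, found=False, n=3
  running=10, found=True, n=4

Final answer: True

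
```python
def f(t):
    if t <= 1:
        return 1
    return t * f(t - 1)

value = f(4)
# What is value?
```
Call trace:
f(t=4)
  f(t=3)
    f(t=2)
      f(t=1)
      -> return 1
    -> return 2
  -> return 6
-> return 24

Final answer: 24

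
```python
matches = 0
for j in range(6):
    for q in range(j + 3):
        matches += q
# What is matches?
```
Trace:
  matches=0
  matches=0, j=0, q=0
  matches=1, j=0, q=1
  matches=3, j=0, q=2
  matches=3, j=1, q=0
  matches=4, j=1, q=1
  matches=6, j=1, q=2
  matches=9, j=1, q=3
  matches=9, j=2, q=0
  matches=10, j=2, q=1
  matches=12, j=2, q=2
  matches=15, j=2, q=3
  matches=19, j=2, q=4
  matches=19, j=3, q=0
  matches=20, j=3, q=1
  matches=22, j=3, q=2
  matches=25, j=3, q=3
  matches=29, j=3, q=4
  matches=34, j=3, q=5
  matches=34, j=4, q=0
  matches=35, j=4, q=1
  matches=37, j=4, q=2
  matches=40, j=4, q=3
  matches=44, j=4, q=4
  matches=49, j=4, q=5
  matches=55, j=4, q=6
  matches=55, j=5, q=0
  matches=56, j=5, q=1
  matches=58, j=5, q=2
  matches=61, j=5, q=3
  matches=65, j=5, q=4
  matches=70, j=5, q=5
  matches=76, j=5, q=6
  matches=83, j=5, q=7

Final answer: 83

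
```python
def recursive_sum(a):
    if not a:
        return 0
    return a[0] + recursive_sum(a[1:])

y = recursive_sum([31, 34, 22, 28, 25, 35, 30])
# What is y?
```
Call trace:
recursive_sum(a=[31, 34, 22, 28, 25, 35, 30])
  recursive_sum(a=[34, 22, 28, 25, 35, 30])
    recursive_sum(a=[22, 28, 25, 35, 30])
      recursive_sum(a=[28, 25, 35, 30])
        recursive_sum(a=[25, 35, 30])
          recursive_sum(a=[35, 30])
            recursive_sum(a=[30])
              recursive_sum(a=[])
              -> return 0
            -> return 30
          -> return 65
        -> return 90
      -> return 118
    -> return 140
  -> return 174
-> return 205

Final answer: 205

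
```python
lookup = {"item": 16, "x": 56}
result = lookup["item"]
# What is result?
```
Trace:
  lookup={'item': 16, 'x': 56}
  lookup={'item': 16, 'x': 56}, result=16

Final answer: 16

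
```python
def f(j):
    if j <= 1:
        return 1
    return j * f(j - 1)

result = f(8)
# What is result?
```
Call trace:
f(j=8)
  f(j=7)
    f(j=6)
      f(j=5)
        f(j=4)
          f(j=3)
            f(j=2)
              f(j=1)
              -> return 1
            -> return 2
          -> return 6
        -> return 24
      -> return 120
    -> return 720
  -> return 5040
-> return 40320

Final answer: 40320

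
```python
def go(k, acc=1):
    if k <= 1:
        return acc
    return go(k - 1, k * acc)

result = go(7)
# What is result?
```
Call trace:
go(k=7, acc=1)
  go(k=6, acc=7)
    go(k=5, acc=42)
      go(k=4, acc=210)
        go(k=3, acc=840)
          go(k=2, acc=2520)
            go(k=1, acc=5040)
            -> return 5040
          -> return 5040
        -> return 5040
      -> return 5040
    -> return 5040
  -> return 5040
-> return 5040

Final answer: 5040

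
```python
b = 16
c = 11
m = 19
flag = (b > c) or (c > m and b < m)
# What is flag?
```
Trace:
  b=16
  b=16, c=11
  b=16, c=11, m=19
  b=16, c=11, m=19, flag=True

Final answer: True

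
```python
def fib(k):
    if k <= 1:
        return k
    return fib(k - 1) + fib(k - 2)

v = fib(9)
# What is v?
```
Call trace (a repeated sub-call is expanded the first time; later identical calls just restate its return value):
fib(k=9)
  fib(k=8)
    fib(k=7)
      fib(k=6)
        fib(k=5)
          fib(k=4)
            fib(k=3)
              fib(k=2)
                fib(k=1)
                -> return 1
                fib(k=0)
                -> return 0
              -> return 1
              fib(k=1)
              -> return 1
            -> return 2
            fib(k=2) -> return 1  (same call as traced above)
          -> return 3
          fib(k=3) -> return 2  (same call as traced above)
        -> return 5
        fib(k=4) -> return 3  (same call as traced above)
      -> return 8
      fib(k=5) -> return 5  (same call as traced above)
    -> return 13
    fib(k=6) -> return 8  (same call as traced above)
  -> return 21
  fib(k=7) -> return 13  (same call as traced above)
-> return 34

Final answer: 34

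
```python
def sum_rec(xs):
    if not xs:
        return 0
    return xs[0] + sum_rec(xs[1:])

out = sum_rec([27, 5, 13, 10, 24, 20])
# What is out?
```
Call trace:
sum_rec(xs=[27, 5, 13, 10, 24, 20])
  sum_rec(xs=[5, 13, 10, 24, 20])
    sum_rec(xs=[13, 10, 24, 20])
      sum_rec(xs=[10, 24, 20])
        sum_rec(xs=[24, 20])
          sum_rec(xs=[20])
            sum_rec(xs=[])
            -> return 0
          -> return 20
        -> return 44
      -> return 54
    -> return 67
  -> return 72
-> return 99

Final answer: 99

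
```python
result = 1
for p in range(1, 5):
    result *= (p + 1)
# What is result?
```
Trace:
  result=1
  result=2, p=1
  result=6, p=2
  result=24, p=3
  result=120, p=4

Final answer: 120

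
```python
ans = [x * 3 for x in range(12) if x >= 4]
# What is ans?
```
Trace:
  x=0
  x=1
  x=2
  x=3
  x=4
  x=5
  x=6
  x=7
  x=8
  x=9
  x=10
  x=11
  ans=[12, 15, 18, 21, 24, 27, 30, 33]

Final answer: [12, 15, 18, 21, 24, 27, 30, 33]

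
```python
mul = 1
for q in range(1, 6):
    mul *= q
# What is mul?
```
Trace:
  mul=1
  mul=1, q=1
  mul=2, q=2
  mul=6, q=3
  mul=24, q=4
  mul=120, q=5

Final answer: 120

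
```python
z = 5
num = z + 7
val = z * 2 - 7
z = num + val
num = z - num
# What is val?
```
Trace:
  z=5
  z=5, num=12
  z=5, num=12, val=3
  z=15, num=12, val=3
  z=15, num=3, val=3

Final answer: 3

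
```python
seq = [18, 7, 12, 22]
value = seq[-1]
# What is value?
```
Trace:
  seq=[18, 7, 12, 22]
  seq=[18, 7, 12, 22], value=22

Final answer: 22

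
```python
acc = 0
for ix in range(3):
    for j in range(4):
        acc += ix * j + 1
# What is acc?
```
Trace:
  acc=0
  acc=1, ix=0, j=0
  acc=2, ix=0, j=1
  acc=3, ix=0, j=2
  acc=4, ix=0, j=3
  acc=5, ix=1, j=0
  acc=7, ix=1, j=1
  acc=10, ix=1, j=2
  acc=14, ix=1, j=3
  acc=15, ix=2, j=0
  acc=18, ix=2, j=1
  acc=23, ix=2, j=2
  acc=30, ix=2, j=3

Final answer: 30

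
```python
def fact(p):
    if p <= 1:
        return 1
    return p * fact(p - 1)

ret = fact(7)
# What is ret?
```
Call trace:
fact(p=7)
  fact(p=6)
    fact(p=5)
      fact(p=4)
        fact(p=3)
          fact(p=2)
            fact(p=1)
            -> return 1
          -> return 2
        -> return 6
      -> return 24
    -> return 120
  -> return 720
-> return 5040

Final answer: 5040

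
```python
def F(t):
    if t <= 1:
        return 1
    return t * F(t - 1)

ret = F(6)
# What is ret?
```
Call trace:
F(t=6)
  F(t=5)
    F(t=4)
      F(t=3)
        F(t=2)
          F(t=1)
          -> return 1
        -> return 2
      -> return 6
    -> return 24
  -> return 120
-> return 720

Final answer: 720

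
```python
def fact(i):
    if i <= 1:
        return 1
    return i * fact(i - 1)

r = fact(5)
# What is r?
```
Call trace:
fact(i=5)
  fact(i=4)
    fact(i=3)
      fact(i=2)
        fact(i=1)
        -> return 1
      -> return 2
    -> return 6
  -> return 24
-> return 120

Final answer: 120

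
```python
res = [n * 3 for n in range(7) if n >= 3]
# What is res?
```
Trace:
  n=0
  n=1
  n=2
  n=3
  n=4
  n=5
  n=6
  res=[9, 12, 15, 18]

Final answer: [9, 12, 15, 18]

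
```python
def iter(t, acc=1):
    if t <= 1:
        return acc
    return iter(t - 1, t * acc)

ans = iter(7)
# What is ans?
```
Call trace:
iter(t=7, acc=1)
  iter(t=6, acc=7)
    iter(t=5, acc=42)
      iter(t=4, acc=210)
        iter(t=3, acc=840)
          iter(t=2, acc=2520)
            iter(t=1, acc=5040)
            -> return 5040
          -> return 5040
        -> return 5040
      -> return 5040
    -> return 5040
  -> return 5040
-> return 5040

Final answer: 5040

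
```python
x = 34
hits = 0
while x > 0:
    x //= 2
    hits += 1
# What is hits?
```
Trace:
  x=34
  x=34, hits=0
  x=17, hits=1
  x=8, hits=2
  x=4, hits=3
  x=2, hits=4
  x=1, hits=5
  x=0, hits=6

Final answer: 6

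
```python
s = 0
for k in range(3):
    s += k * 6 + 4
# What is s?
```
Trace:
  s=0
  s=4, k=0
  s=14, k=1
  s=30, k=2

Final answer: 30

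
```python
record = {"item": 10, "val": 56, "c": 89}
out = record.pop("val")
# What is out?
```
Trace:
  record={'item': 10, 'val': 56, 'c': 89}
  record={'item': 10, 'c': 89}, out=56

Final answer: 56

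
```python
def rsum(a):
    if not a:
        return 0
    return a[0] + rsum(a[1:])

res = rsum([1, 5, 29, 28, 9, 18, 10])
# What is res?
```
Call trace:
rsum(a=[1, 5, 29, 28, 9, 18, 10])
  rsum(a=[5, 29, 28, 9, 18, 10])
    rsum(a=[29, 28, 9, 18, 10])
      rsum(a=[28, 9, 18, 10])
        rsum(a=[9, 18, 10])
          rsum(a=[18, 10])
            rsum(a=[10])
              rsum(a=[])
              -> return 0
            -> return 10
          -> return 28
        -> return 37
      -> return 65
    -> return 94
  -> return 99
-> return 100

Final answer: 100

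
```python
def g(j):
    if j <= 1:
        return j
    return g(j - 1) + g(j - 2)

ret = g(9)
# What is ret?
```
Call trace (a repeated sub-call is expanded the first time; later identical calls just restate its return value):
g(j=9)
  g(j=8)
    g(j=7)
      g(j=6)
        g(j=5)
          g(j=4)
            g(j=3)
              g(j=2)
                g(j=1)
                -> return 1
                g(j=0)
                -> return 0
              -> return 1
              g(j=1)
              -> return 1
            -> return 2
            g(j=2) -> return 1  (same call as traced above)
          -> return 3
          g(j=3) -> return 2  (same call as traced above)
        -> return 5
        g(j=4) -> return 3  (same call as traced above)
      -> return 8
      g(j=5) -> return 5  (same call as traced above)
    -> return 13
    g(j=6) -> return 8  (same call as traced above)
  -> return 21
  g(j=7) -> return 13  (same call as traced above)
-> return 34

Final answer: 34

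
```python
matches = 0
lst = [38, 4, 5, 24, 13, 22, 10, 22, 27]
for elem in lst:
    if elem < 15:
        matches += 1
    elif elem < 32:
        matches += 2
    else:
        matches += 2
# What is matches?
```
Trace:
  matches=0
  matches=2, elem=38
  matches=3, elem=4
  matches=4, elem=5
  matches=6, elem=24
  matches=7, elem=13
  matches=9, elem=22
  matches=10, elem=10
  matches=12, elem=22
  matches=14, elem=27

Final answer: 14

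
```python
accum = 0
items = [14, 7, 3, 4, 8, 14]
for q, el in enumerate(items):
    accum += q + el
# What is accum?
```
Trace:
  accum=0
  accum=14, q=0, el=14
  accum=22, q=1, el=7
  accum=27, q=2, el=3
  accum=34, q=3, el=4
  accum=46, q=4, el=8
  accum=65, q=5, el=14

Final answer: 65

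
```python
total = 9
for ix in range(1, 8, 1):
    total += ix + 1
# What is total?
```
Trace:
  total=9
  total=11, ix=1
  total=14, ix=2
  total=18, ix=3
  total=23, ix=4
  total=29, ix=5
  total=36, ix=6
  total=44, ix=7

Final answer: 44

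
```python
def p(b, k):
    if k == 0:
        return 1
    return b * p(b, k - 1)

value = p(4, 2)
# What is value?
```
Call trace:
p(b=4, k=2)
  p(b=4, k=1)
    p(b=4, k=0)
    -> return 1
  -> return 4
-> return 16

Final answer: 16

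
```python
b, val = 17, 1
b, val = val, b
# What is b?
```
Trace:
  b=17, val=1
  b=1, val=17

Final answer: 1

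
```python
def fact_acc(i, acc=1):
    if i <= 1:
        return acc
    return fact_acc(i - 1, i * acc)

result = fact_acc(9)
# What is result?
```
Call trace:
fact_acc(i=9, acc=1)
  fact_acc(i=8, acc=9)
    fact_acc(i=7, acc=72)
      fact_acc(i=6, acc=504)
        fact_acc(i=5, acc=3024)
          fact_acc(i=4, acc=15120)
            fact_acc(i=3, acc=60480)
              fact_acc(i=2, acc=181440)
                fact_acc(i=1, acc=362880)
                -> return 362880
              -> return 362880
            -> return 362880
          -> return 362880
        -> return 362880
      -> return 362880
    -> return 362880
  -> return 362880
-> return 362880

Final answer: 362880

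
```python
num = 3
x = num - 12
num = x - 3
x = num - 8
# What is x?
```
Trace:
  num=3
  num=3, x=-9
  num=-12, x=-9
  num=-12, x=-20

Final answer: -20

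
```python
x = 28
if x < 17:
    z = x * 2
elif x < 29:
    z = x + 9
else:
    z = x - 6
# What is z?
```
Trace:
  x=28
  x=28, z=37

Final answer: 37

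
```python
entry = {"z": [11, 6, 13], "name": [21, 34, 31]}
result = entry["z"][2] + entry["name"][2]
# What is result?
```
Trace:
  entry={'z': [11, 6, 13], 'name': [21, 34, 31]}
  entry={'z': [11, 6, 13], 'name': [21, 34, 31]}, result=44

Final answer: 44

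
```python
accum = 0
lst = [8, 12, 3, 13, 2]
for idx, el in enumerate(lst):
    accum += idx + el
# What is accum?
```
Trace:
  accum=0
  accum=8, idx=0, el=8
  accum=21, idx=1, el=12
  accum=26, idx=2, el=3
  accum=42, idx=3, el=13
  accum=48, idx=4, el=2

Final answer: 48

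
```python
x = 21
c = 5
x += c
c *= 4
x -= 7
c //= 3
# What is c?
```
Trace:
  x=21
  x=21, c=5
  x=26, c=5
  x=26, c=20
  x=19, c=20
  x=19, c=6

Final answer: 6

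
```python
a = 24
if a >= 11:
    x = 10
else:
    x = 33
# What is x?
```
Trace:
  a=24
  a=24, x=10

Final answer: 10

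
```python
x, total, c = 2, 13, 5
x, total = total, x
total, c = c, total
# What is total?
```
Trace:
  x=2, total=13, c=5
  x=13, total=2, c=5
  x=13, total=5, c=2

Final answer: 5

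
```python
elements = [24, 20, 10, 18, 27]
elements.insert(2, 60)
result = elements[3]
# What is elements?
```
Trace:
  elements=[24, 20, 10, 18, 27]
  elements=[24, 20, 60, 10, 18, 27]
  elements=[24, 20, 60, 10, 18, 27], result=10

Final answer: [24, 20, 60, 10, 18, 27]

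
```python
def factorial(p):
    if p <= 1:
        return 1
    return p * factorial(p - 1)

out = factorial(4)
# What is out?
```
Call trace:
factorial(p=4)
  factorial(p=3)
    factorial(p=2)
      factorial(p=1)
      -> return 1
    -> return 2
  -> return 6
-> return 24

Final answer: 24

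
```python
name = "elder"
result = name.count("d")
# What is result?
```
Trace:
  name='elder'
  name='elder', result=1

Final answer: 1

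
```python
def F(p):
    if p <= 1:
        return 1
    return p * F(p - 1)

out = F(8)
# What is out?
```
Call trace:
F(p=8)
  F(p=7)
    F(p=6)
      F(p=5)
        F(p=4)
          F(p=3)
            F(p=2)
              F(p=1)
              -> return 1
            -> return 2
          -> return 6
        -> return 24
      -> return 120
    -> return 720
  -> return 5040
-> return 40320

Final answer: 40320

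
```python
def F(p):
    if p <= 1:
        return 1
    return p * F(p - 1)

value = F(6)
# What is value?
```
Call trace:
F(p=6)
  F(p=5)
    F(p=4)
      F(p=3)
        F(p=2)
          F(p=1)
          -> return 1
        -> return 2
      -> return 6
    -> return 24
  -> return 120
-> return 720

Final answer: 720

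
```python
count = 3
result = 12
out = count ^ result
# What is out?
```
Trace:
  count=3
  count=3, result=12
  count=3, result=12, out=15

Final answer: 15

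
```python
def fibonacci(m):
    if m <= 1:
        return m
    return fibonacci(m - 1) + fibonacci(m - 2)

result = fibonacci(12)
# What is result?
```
Call trace (a repeated sub-call is expanded the first time; later identical calls just restate its return value):
fibonacci(m=12)
  fibonacci(m=11)
    fibonacci(m=10)
      fibonacci(m=9)
        fibonacci(m=8)
          fibonacci(m=7)
            fibonacci(m=6)
              fibonacci(m=5)
                fibonacci(m=4)
                  fibonacci(m=3)
                    fibonacci(m=2)
                      fibonacci(m=1)
                      -> return 1
                      fibonacci(m=0)
                      -> return 0
                    -> return 1
                    fibonacci(m=1)
                    -> return 1
                  -> return 2
                  fibonacci(m=2) -> return 1  (same call as traced above)
                -> return 3
                fibonacci(m=3) -> return 2  (same call as traced above)
              -> return 5
              fibonacci(m=4) -> return 3  (same call as traced above)
            -> return 8
            fibonacci(m=5) -> return 5  (same call as traced above)
          -> return 13
          fibonacci(m=6) -> return 8  (same call as traced above)
        -> return 21
        fibonacci(m=7) -> return 13  (same call as traced above)
      -> return 34
      fibonacci(m=8) -> return 21  (same call as traced above)
    -> return 55
    fibonacci(m=9) -> return 34  (same call as traced above)
  -> return 89
  fibonacci(m=10) -> return 55  (same call as traced above)
-> return 144

Final answer: 144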